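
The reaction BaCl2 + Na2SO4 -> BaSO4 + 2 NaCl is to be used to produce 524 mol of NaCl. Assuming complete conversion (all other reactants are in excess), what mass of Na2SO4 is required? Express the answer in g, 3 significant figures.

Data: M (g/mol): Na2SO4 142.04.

n(NaCl) = 524.0 mol
n(Na2SO4) = (1/2) × 524.0 = 262.0 mol
mass = 262.0 × 142.04 = 37210 g

37200 g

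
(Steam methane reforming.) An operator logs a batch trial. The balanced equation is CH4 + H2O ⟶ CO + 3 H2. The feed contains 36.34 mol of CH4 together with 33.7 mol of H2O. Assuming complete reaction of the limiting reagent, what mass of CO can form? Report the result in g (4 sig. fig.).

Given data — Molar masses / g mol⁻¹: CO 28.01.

n(CH4) = 36.34 mol
n(H2O) = 33.70 mol
n/ν for CH4 = 36.34/1 = 36.34
n/ν for H2O = 33.70/1 = 33.70
Smallest n/ν is H2O → limiting reagent.
n(CO) = (1/1) × 33.70 = 33.70 mol
mass = 33.70 × 28.01 = 943.9 g

943.9 g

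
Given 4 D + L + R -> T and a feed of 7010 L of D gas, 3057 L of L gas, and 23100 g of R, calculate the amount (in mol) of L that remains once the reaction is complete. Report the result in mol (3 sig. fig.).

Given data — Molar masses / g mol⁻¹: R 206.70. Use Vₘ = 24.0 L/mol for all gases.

54.4 mol

n(D) = 7010 / 24.0 = 292.1 mol
n(L) = 3057 / 24.0 = 127.4 mol
n(R) = 23100 / 206.70 = 111.8 mol
n/ν for D = 292.1/4 = 73.03
n/ν for L = 127.4/1 = 127.4
n/ν for R = 111.8/1 = 111.8
Smallest n/ν is D → limiting reagent.
L consumed = (1/4) × 292.1 = 73.03 mol
L remaining = 127.4 − 73.03 = 54.37 mol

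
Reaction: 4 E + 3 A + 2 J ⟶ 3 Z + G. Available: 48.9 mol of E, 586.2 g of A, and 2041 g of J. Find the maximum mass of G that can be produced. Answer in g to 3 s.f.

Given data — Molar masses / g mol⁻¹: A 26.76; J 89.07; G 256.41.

1870 g

n(E) = 48.90 mol
n(A) = 586.2 / 26.76 = 21.91 mol
n(J) = 2041 / 89.07 = 22.91 mol
n/ν for E = 48.90/4 = 12.23
n/ν for A = 21.91/3 = 7.303
n/ν for J = 22.91/2 = 11.46
Smallest n/ν is A → limiting reagent.
n(G) = (1/3) × 21.91 = 7.303 mol
mass = 7.303 × 256.41 = 1873 g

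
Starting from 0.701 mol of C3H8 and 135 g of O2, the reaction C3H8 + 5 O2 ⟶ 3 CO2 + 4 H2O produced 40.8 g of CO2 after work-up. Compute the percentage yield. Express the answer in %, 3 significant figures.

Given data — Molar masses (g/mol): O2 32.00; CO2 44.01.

n(C3H8) = 0.7010 mol
n(O2) = 135.0 / 32.00 = 4.219 mol
n/ν for C3H8 = 0.7010/1 = 0.7010
n/ν for O2 = 4.219/5 = 0.8438
Smallest n/ν is C3H8 → limiting reagent.
theoretical n(CO2) = (3/1) × 0.7010 = 2.103 mol → 92.55 g
% yield = 40.8 / 92.55 × 100 = 44.08 %

44.1 %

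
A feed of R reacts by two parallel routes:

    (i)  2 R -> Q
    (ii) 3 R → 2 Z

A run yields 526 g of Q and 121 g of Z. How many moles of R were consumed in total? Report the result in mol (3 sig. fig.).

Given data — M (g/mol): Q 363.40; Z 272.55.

3.56 mol

n(Q) = 526 / 363.40 = 1.447 mol
n(Z) = 121 / 272.55 = 0.4440 mol
n(R) via (i) = (2/1)×1.447 = 2.894 mol
n(R) via (ii) = (3/2)×0.4440 = 0.6660 mol
total n(R) = 2.894 + 0.6660 = 3.560 mol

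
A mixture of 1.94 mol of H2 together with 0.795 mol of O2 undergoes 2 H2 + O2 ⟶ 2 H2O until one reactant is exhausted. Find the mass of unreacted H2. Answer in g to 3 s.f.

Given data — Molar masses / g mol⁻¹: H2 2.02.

0.707 g

n(H2) = 1.940 mol
n(O2) = 0.7950 mol
n/ν → H2: 0.9700, O2: 0.7950; O2 is limiting.
H2 consumed = (2/1) × 0.7950 = 1.590 mol
H2 remaining = 1.940 − 1.590 = 0.3500 mol
mass = 0.3500 × 2.02 = 0.7070 g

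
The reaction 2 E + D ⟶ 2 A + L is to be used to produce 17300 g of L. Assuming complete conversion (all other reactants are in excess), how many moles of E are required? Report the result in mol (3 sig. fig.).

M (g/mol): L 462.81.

n(L) = 17300 / 462.81 = 37.38 mol
n(E) = (2/1) × 37.38 = 74.76 mol

74.8 mol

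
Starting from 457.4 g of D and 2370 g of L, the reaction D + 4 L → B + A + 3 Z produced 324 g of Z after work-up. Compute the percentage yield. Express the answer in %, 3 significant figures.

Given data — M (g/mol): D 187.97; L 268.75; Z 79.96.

n(D) = 457.4 / 187.97 = 2.433 mol
n(L) = 2370 / 268.75 = 8.819 mol
n/ν for D = 2.433/1 = 2.433
n/ν for L = 8.819/4 = 2.205
Smallest n/ν is L → limiting reagent.
theoretical n(Z) = (3/4) × 8.819 = 6.614 mol → 528.9 g
% yield = 324 / 528.9 × 100 = 61.26 %

61.3 %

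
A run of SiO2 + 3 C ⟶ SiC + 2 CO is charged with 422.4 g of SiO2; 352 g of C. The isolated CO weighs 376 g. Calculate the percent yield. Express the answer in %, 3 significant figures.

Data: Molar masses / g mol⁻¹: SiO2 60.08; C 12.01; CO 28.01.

n(SiO2) = 422.4 / 60.08 = 7.031 mol
n(C) = 352.0 / 12.01 = 29.31 mol
n/ν for SiO2 = 7.031/1 = 7.031
n/ν for C = 29.31/3 = 9.770
Smallest n/ν is SiO2 → limiting reagent.
theoretical n(CO) = (2/1) × 7.031 = 14.06 mol → 393.8 g
% yield = 376 / 393.8 × 100 = 95.48 %

95.5 %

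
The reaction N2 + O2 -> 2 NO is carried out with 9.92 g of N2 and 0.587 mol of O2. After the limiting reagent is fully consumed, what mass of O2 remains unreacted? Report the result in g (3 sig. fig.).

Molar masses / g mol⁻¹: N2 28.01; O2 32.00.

n(N2) = 9.920 / 28.01 = 0.3542 mol
n(O2) = 0.5870 mol
n/ν for N2 = 0.3542/1 = 0.3542
n/ν for O2 = 0.5870/1 = 0.5870
Smallest n/ν is N2 → limiting reagent.
O2 consumed = (1/1) × 0.3542 = 0.3542 mol
O2 remaining = 0.5870 − 0.3542 = 0.2328 mol
mass = 0.2328 × 32.00 = 7.450 g

7.45 g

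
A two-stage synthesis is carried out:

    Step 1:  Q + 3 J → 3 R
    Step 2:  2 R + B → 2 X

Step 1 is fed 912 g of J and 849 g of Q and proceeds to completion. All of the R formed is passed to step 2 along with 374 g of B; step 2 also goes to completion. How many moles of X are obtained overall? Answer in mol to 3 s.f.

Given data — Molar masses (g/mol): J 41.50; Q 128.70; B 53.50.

Step 1:
n(J) = 912.0 / 41.50 = 21.98 mol
n(Q) = 849.0 / 128.70 = 6.597 mol
n/ν → J: 7.327, Q: 6.597; Q is limiting.
n(R) produced = (3/1) × 6.597 = 19.79 mol
Step 2:
n(R) available = 19.79 mol
n(B) = 374.0 / 53.50 = 6.991 mol
n/ν → R: 9.895, B: 6.991; B is limiting.
n(X) = (2/1) × 6.991 = 13.98 mol

14.0 mol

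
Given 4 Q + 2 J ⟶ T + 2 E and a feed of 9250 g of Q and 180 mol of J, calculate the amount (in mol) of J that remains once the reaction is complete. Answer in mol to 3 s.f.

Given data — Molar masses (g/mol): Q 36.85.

54.5 mol

n(Q) = 9250 / 36.85 = 251.0 mol
n(J) = 180.0 mol
n/ν → Q: 62.75, J: 90.00; Q is limiting.
J consumed = (2/4) × 251.0 = 125.5 mol
J remaining = 180.0 − 125.5 = 54.50 mol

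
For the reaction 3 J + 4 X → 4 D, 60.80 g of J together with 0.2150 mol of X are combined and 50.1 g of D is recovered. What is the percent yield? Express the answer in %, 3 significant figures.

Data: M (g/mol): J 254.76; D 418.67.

n(J) = 60.80 / 254.76 = 0.2387 mol
n(X) = 0.2150 mol
n/ν → J: 0.07957, X: 0.05375; X is limiting.
theoretical n(D) = (4/4) × 0.2150 = 0.2150 mol → 90.01 g
% yield = 50.1 / 90.01 × 100 = 55.66 %

55.7 %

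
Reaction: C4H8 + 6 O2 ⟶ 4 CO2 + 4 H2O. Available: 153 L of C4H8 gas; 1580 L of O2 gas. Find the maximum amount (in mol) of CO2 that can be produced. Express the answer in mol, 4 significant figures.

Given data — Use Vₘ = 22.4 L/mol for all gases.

n(C4H8) = 153.0 / 22.4 = 6.830 mol
n(O2) = 1580 / 22.4 = 70.54 mol
n/ν → C4H8: 6.830, O2: 11.76; C4H8 is limiting.
n(CO2) = (4/1) × 6.830 = 27.32 mol

27.32 mol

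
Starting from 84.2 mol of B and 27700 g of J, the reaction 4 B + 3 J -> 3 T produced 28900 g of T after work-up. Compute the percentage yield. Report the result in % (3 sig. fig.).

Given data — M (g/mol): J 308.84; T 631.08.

72.5 %

n(B) = 84.20 mol
n(J) = 27700 / 308.84 = 89.69 mol
n/ν for B = 84.20/4 = 21.05
n/ν for J = 89.69/3 = 29.90
Smallest n/ν is B → limiting reagent.
theoretical n(T) = (3/4) × 84.20 = 63.15 mol → 39850 g
% yield = 28900 / 39850 × 100 = 72.52 %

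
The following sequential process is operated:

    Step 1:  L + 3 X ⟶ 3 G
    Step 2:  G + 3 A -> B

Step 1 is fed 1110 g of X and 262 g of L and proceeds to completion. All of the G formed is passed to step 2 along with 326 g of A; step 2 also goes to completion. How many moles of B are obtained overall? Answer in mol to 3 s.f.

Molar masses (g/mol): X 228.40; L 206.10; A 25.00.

3.81 mol

Step 1:
n(X) = 1110 / 228.40 = 4.860 mol
n(L) = 262.0 / 206.10 = 1.271 mol
n/ν → X: 1.620, L: 1.271; L is limiting.
n(G) produced = (3/1) × 1.271 = 3.813 mol
Step 2:
n(G) available = 3.813 mol
n(A) = 326.0 / 25.00 = 13.04 mol
n/ν → G: 3.813, A: 4.347; G is limiting.
n(B) = (1/1) × 3.813 = 3.813 mol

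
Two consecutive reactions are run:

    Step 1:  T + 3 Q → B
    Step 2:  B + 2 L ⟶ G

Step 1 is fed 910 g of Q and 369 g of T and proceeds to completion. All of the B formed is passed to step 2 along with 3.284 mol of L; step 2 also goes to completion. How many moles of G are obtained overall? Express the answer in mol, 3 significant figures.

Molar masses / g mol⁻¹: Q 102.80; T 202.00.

1.64 mol

Step 1:
n(Q) = 910.0 / 102.80 = 8.852 mol
n(T) = 369.0 / 202.00 = 1.827 mol
n/ν → Q: 2.951, T: 1.827; T is limiting.
n(B) produced = (1/1) × 1.827 = 1.827 mol
Step 2:
n(B) available = 1.827 mol
n(L) = 3.284 mol
n/ν → B: 1.827, L: 1.642; L is limiting.
n(G) = (1/2) × 3.284 = 1.642 mol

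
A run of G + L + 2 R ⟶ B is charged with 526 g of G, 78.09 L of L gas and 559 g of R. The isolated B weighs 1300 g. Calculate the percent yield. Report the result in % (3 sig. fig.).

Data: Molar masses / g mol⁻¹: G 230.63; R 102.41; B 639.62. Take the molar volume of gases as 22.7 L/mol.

89.1 %

n(G) = 526.0 / 230.63 = 2.281 mol
n(L) = 78.09 / 22.7 = 3.440 mol
n(R) = 559.0 / 102.41 = 5.458 mol
n/ν for G = 2.281/1 = 2.281
n/ν for L = 3.440/1 = 3.440
n/ν for R = 5.458/2 = 2.729
Smallest n/ν is G → limiting reagent.
theoretical n(B) = (1/1) × 2.281 = 2.281 mol → 1459 g
% yield = 1300 / 1459 × 100 = 89.10 %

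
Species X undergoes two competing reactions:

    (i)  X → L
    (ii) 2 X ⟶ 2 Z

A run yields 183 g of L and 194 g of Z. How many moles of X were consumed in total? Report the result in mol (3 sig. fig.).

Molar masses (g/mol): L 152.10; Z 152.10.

2.48 mol

n(L) = 183 / 152.10 = 1.203 mol
n(Z) = 194 / 152.10 = 1.275 mol
n(X) via (i) = (1/1)×1.203 = 1.203 mol
n(X) via (ii) = (2/2)×1.275 = 1.275 mol
total n(X) = 1.203 + 1.275 = 2.478 mol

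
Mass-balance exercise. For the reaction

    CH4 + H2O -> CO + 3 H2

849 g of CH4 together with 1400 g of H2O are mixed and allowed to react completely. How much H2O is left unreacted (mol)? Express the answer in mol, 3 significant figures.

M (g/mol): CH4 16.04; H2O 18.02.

24.8 mol

n(CH4) = 849.0 / 16.04 = 52.93 mol
n(H2O) = 1400 / 18.02 = 77.69 mol
n/ν for CH4 = 52.93/1 = 52.93
n/ν for H2O = 77.69/1 = 77.69
Smallest n/ν is CH4 → limiting reagent.
H2O consumed = (1/1) × 52.93 = 52.93 mol
H2O remaining = 77.69 − 52.93 = 24.76 mol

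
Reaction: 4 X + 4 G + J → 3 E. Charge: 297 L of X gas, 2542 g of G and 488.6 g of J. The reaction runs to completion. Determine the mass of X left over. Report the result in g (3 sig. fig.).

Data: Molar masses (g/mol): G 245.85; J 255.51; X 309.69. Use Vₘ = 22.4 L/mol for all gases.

n(X) = 297.0 / 22.4 = 13.26 mol
n(G) = 2542 / 245.85 = 10.34 mol
n(J) = 488.6 / 255.51 = 1.912 mol
n/ν for X = 13.26/4 = 3.315
n/ν for G = 10.34/4 = 2.585
n/ν for J = 1.912/1 = 1.912
Smallest n/ν is J → limiting reagent.
X consumed = (4/1) × 1.912 = 7.648 mol
X remaining = 13.26 − 7.648 = 5.612 mol
mass = 5.612 × 309.69 = 1738 g

1740 g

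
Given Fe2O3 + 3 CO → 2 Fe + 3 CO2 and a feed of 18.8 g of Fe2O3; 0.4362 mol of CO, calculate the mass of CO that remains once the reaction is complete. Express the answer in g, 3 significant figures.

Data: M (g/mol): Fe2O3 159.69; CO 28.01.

2.33 g

n(Fe2O3) = 18.80 / 159.69 = 0.1177 mol
n(CO) = 0.4362 mol
n/ν for Fe2O3 = 0.1177/1 = 0.1177
n/ν for CO = 0.4362/3 = 0.1454
Smallest n/ν is Fe2O3 → limiting reagent.
CO consumed = (3/1) × 0.1177 = 0.3531 mol
CO remaining = 0.4362 − 0.3531 = 0.08310 mol
mass = 0.08310 × 28.01 = 2.328 g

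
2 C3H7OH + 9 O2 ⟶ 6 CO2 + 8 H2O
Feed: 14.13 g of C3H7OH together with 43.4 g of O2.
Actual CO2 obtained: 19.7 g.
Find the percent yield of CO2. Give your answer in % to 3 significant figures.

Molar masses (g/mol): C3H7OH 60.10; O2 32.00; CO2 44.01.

63.5 %

n(C3H7OH) = 14.13 / 60.10 = 0.2351 mol
n(O2) = 43.40 / 32.00 = 1.356 mol
n/ν for C3H7OH = 0.2351/2 = 0.1176
n/ν for O2 = 1.356/9 = 0.1507
Smallest n/ν is C3H7OH → limiting reagent.
theoretical n(CO2) = (6/2) × 0.2351 = 0.7053 mol → 31.04 g
% yield = 19.7 / 31.04 × 100 = 63.47 %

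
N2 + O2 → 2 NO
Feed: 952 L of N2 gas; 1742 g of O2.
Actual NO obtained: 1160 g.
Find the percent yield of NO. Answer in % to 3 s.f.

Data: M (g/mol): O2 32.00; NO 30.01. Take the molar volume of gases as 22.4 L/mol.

45.5 %

n(N2) = 952.0 / 22.4 = 42.50 mol
n(O2) = 1742 / 32.00 = 54.44 mol
n/ν → N2: 42.50, O2: 54.44; N2 is limiting.
theoretical n(NO) = (2/1) × 42.50 = 85.00 mol → 2551 g
% yield = 1160 / 2551 × 100 = 45.47 %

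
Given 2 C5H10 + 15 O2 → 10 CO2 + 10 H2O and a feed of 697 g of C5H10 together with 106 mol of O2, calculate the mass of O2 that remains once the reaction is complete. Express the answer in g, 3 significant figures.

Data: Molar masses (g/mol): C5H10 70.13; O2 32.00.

n(C5H10) = 697.0 / 70.13 = 9.939 mol
n(O2) = 106.0 mol
n/ν → C5H10: 4.970, O2: 7.067; C5H10 is limiting.
O2 consumed = (15/2) × 9.939 = 74.54 mol
O2 remaining = 106.0 − 74.54 = 31.46 mol
mass = 31.46 × 32.00 = 1007 g

1010 g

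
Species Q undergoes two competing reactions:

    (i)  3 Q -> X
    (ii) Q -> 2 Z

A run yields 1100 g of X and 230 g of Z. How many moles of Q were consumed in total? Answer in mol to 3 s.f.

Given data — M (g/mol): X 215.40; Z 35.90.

n(X) = 1100 / 215.40 = 5.107 mol
n(Z) = 230 / 35.90 = 6.407 mol
n(Q) via (i) = (3/1)×5.107 = 15.32 mol
n(Q) via (ii) = (1/2)×6.407 = 3.204 mol
total n(Q) = 15.32 + 3.204 = 18.52 mol

18.5 mol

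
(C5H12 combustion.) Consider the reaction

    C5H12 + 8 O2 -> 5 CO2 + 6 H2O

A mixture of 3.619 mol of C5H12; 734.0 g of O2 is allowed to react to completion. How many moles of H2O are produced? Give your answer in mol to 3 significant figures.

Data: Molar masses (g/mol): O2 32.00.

17.2 mol

n(C5H12) = 3.619 mol
n(O2) = 734.0 / 32.00 = 22.94 mol
n/ν for C5H12 = 3.619/1 = 3.619
n/ν for O2 = 22.94/8 = 2.868
Smallest n/ν is O2 → limiting reagent.
n(H2O) = (6/8) × 22.94 = 17.21 mol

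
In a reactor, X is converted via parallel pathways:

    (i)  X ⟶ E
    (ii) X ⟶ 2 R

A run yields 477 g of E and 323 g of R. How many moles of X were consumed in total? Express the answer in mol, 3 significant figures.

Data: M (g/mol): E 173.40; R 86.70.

4.61 mol

n(E) = 477 / 173.40 = 2.751 mol
n(R) = 323 / 86.70 = 3.725 mol
n(X) via (i) = (1/1)×2.751 = 2.751 mol
n(X) via (ii) = (1/2)×3.725 = 1.863 mol
total n(X) = 2.751 + 1.863 = 4.614 mol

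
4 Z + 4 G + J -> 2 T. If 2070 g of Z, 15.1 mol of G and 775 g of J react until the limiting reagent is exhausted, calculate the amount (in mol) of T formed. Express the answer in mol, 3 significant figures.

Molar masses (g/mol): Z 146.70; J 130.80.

n(Z) = 2070 / 146.70 = 14.11 mol
n(G) = 15.10 mol
n(J) = 775.0 / 130.80 = 5.925 mol
n/ν → Z: 3.528, G: 3.775, J: 5.925; Z is limiting.
n(T) = (2/4) × 14.11 = 7.055 mol

7.06 mol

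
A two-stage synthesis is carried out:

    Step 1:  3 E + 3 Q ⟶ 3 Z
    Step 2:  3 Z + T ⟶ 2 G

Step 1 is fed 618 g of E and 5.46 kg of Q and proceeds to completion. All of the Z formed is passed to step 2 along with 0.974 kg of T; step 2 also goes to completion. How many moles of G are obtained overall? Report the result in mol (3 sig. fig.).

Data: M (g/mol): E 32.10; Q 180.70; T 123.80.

Step 1:
n(E) = 618.0 / 32.10 = 19.25 mol
n(Q) = 5.460×1000 / 180.70 = 30.22 mol
n/ν → E: 6.417, Q: 10.07; E is limiting.
n(Z) produced = (3/3) × 19.25 = 19.25 mol
Step 2:
n(Z) available = 19.25 mol
n(T) = 0.9740×1000 / 123.80 = 7.868 mol
n/ν → Z: 6.417, T: 7.868; Z is limiting.
n(G) = (2/3) × 19.25 = 12.83 mol

12.8 mol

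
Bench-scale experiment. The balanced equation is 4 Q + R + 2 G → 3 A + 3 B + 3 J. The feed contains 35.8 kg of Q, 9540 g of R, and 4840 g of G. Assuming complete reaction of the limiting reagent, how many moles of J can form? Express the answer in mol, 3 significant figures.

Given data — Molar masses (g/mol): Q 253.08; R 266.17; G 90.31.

n(Q) = 35.80×1000 / 253.08 = 141.5 mol
n(R) = 9540 / 266.17 = 35.84 mol
n(G) = 4840 / 90.31 = 53.59 mol
n/ν for Q = 141.5/4 = 35.38
n/ν for R = 35.84/1 = 35.84
n/ν for G = 53.59/2 = 26.80
Smallest n/ν is G → limiting reagent.
n(J) = (3/2) × 53.59 = 80.39 mol

80.4 mol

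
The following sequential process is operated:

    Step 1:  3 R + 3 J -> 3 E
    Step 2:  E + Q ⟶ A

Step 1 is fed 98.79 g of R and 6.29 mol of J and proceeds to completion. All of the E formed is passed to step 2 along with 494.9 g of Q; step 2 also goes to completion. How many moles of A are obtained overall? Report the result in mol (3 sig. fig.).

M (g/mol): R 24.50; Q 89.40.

Step 1:
n(R) = 98.79 / 24.50 = 4.032 mol
n(J) = 6.290 mol
n/ν for R = 4.032/3 = 1.344
n/ν for J = 6.290/3 = 2.097
Smallest n/ν is R → limiting reagent.
n(E) produced = (3/3) × 4.032 = 4.032 mol
Step 2:
n(E) available = 4.032 mol
n(Q) = 494.9 / 89.40 = 5.536 mol
n/ν for E = 4.032/1 = 4.032
n/ν for Q = 5.536/1 = 5.536
Smallest n/ν is E → limiting reagent.
n(A) = (1/1) × 4.032 = 4.032 mol

4.03 mol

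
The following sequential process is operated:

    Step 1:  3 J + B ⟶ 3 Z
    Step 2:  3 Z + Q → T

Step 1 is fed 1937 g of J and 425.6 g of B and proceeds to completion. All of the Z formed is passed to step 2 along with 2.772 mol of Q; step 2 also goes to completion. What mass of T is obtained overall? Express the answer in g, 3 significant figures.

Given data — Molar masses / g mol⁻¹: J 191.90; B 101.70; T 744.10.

2060 g

Step 1:
n(J) = 1937 / 191.90 = 10.09 mol
n(B) = 425.6 / 101.70 = 4.185 mol
n/ν for J = 10.09/3 = 3.363
n/ν for B = 4.185/1 = 4.185
Smallest n/ν is J → limiting reagent.
n(Z) produced = (3/3) × 10.09 = 10.09 mol
Step 2:
n(Z) available = 10.09 mol
n(Q) = 2.772 mol
n/ν for Z = 10.09/3 = 3.363
n/ν for Q = 2.772/1 = 2.772
Smallest n/ν is Q → limiting reagent.
n(T) = (1/1) × 2.772 = 2.772 mol
mass = 2.772 × 744.10 = 2063 g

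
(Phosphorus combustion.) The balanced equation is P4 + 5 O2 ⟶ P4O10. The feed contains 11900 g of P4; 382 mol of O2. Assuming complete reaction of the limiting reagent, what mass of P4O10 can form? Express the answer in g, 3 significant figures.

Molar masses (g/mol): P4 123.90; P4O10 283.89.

21700 g

n(P4) = 11900 / 123.90 = 96.05 mol
n(O2) = 382.0 mol
n/ν for P4 = 96.05/1 = 96.05
n/ν for O2 = 382.0/5 = 76.40
Smallest n/ν is O2 → limiting reagent.
n(P4O10) = (1/5) × 382.0 = 76.40 mol
mass = 76.40 × 283.89 = 21690 g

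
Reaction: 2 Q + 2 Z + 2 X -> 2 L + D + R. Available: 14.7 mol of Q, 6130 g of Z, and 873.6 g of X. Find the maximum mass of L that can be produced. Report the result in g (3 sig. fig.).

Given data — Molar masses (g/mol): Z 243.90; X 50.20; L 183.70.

2700 g

n(Q) = 14.70 mol
n(Z) = 6130 / 243.90 = 25.13 mol
n(X) = 873.6 / 50.20 = 17.40 mol
n/ν for Q = 14.70/2 = 7.350
n/ν for Z = 25.13/2 = 12.57
n/ν for X = 17.40/2 = 8.700
Smallest n/ν is Q → limiting reagent.
n(L) = (2/2) × 14.70 = 14.70 mol
mass = 14.70 × 183.70 = 2700 g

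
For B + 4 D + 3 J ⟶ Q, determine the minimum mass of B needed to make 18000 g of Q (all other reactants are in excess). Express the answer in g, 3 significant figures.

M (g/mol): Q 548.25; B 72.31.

2370 g

n(Q) = 18000 / 548.25 = 32.83 mol
n(B) = (1/1) × 32.83 = 32.83 mol
mass = 32.83 × 72.31 = 2374 g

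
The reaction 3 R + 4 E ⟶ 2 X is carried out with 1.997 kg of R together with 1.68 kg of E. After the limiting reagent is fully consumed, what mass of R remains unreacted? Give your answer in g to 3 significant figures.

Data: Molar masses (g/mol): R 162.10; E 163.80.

750 g

n(R) = 1.997×1000 / 162.10 = 12.32 mol
n(E) = 1.680×1000 / 163.80 = 10.26 mol
n/ν for R = 12.32/3 = 4.107
n/ν for E = 10.26/4 = 2.565
Smallest n/ν is E → limiting reagent.
R consumed = (3/4) × 10.26 = 7.695 mol
R remaining = 12.32 − 7.695 = 4.625 mol
mass = 4.625 × 162.10 = 749.7 g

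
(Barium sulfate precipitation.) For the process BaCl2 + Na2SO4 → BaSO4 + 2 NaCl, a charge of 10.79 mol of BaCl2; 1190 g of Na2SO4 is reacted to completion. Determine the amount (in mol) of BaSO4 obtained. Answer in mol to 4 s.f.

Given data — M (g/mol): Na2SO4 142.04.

n(BaCl2) = 10.79 mol
n(Na2SO4) = 1190 / 142.04 = 8.378 mol
n/ν for BaCl2 = 10.79/1 = 10.79
n/ν for Na2SO4 = 8.378/1 = 8.378
Smallest n/ν is Na2SO4 → limiting reagent.
n(BaSO4) = (1/1) × 8.378 = 8.378 mol

8.378 mol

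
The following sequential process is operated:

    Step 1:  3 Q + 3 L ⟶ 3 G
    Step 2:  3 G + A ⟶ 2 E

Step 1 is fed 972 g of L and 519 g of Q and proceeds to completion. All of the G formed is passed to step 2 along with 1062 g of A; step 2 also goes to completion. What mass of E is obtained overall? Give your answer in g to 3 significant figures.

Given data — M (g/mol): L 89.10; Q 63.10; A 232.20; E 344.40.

1890 g

Step 1:
n(L) = 972.0 / 89.10 = 10.91 mol
n(Q) = 519.0 / 63.10 = 8.225 mol
n/ν for L = 10.91/3 = 3.637
n/ν for Q = 8.225/3 = 2.742
Smallest n/ν is Q → limiting reagent.
n(G) produced = (3/3) × 8.225 = 8.225 mol
Step 2:
n(G) available = 8.225 mol
n(A) = 1062 / 232.20 = 4.574 mol
n/ν for G = 8.225/3 = 2.742
n/ν for A = 4.574/1 = 4.574
Smallest n/ν is G → limiting reagent.
n(E) = (2/3) × 8.225 = 5.483 mol
mass = 5.483 × 344.40 = 1888 g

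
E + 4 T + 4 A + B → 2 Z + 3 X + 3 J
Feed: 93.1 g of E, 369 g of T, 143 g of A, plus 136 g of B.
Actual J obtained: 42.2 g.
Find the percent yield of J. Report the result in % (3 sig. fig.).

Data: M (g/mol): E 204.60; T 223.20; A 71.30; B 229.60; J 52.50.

n(E) = 93.10 / 204.60 = 0.4550 mol
n(T) = 369.0 / 223.20 = 1.653 mol
n(A) = 143.0 / 71.30 = 2.006 mol
n(B) = 136.0 / 229.60 = 0.5923 mol
n/ν → E: 0.4550, T: 0.4133, A: 0.5015, B: 0.5923; T is limiting.
theoretical n(J) = (3/4) × 1.653 = 1.240 mol → 65.10 g
% yield = 42.2 / 65.10 × 100 = 64.82 %

64.8 %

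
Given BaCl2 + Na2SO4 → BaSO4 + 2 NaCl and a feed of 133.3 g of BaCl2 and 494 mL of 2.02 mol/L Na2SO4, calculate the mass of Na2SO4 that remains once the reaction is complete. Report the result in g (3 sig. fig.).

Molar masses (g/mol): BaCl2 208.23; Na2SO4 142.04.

50.8 g

n(BaCl2) = 133.3 / 208.23 = 0.6402 mol
n(Na2SO4) = 2.02 × 494.0/1000 = 0.9979 mol
n/ν → BaCl2: 0.6402, Na2SO4: 0.9979; BaCl2 is limiting.
Na2SO4 consumed = (1/1) × 0.6402 = 0.6402 mol
Na2SO4 remaining = 0.9979 − 0.6402 = 0.3577 mol
mass = 0.3577 × 142.04 = 50.81 g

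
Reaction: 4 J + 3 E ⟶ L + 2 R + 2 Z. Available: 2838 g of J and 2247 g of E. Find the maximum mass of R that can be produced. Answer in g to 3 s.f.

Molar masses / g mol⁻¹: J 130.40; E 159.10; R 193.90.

n(J) = 2838 / 130.40 = 21.76 mol
n(E) = 2247 / 159.10 = 14.12 mol
n/ν for J = 21.76/4 = 5.440
n/ν for E = 14.12/3 = 4.707
Smallest n/ν is E → limiting reagent.
n(R) = (2/3) × 14.12 = 9.413 mol
mass = 9.413 × 193.90 = 1825 g

1830 g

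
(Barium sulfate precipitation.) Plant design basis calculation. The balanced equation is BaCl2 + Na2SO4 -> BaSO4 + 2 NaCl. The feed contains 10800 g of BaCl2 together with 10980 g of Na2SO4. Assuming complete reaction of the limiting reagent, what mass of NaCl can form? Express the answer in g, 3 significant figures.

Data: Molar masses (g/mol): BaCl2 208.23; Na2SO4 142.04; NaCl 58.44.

n(BaCl2) = 10800 / 208.23 = 51.87 mol
n(Na2SO4) = 10980 / 142.04 = 77.30 mol
n/ν for BaCl2 = 51.87/1 = 51.87
n/ν for Na2SO4 = 77.30/1 = 77.30
Smallest n/ν is BaCl2 → limiting reagent.
n(NaCl) = (2/1) × 51.87 = 103.7 mol
mass = 103.7 × 58.44 = 6060 g

6060 g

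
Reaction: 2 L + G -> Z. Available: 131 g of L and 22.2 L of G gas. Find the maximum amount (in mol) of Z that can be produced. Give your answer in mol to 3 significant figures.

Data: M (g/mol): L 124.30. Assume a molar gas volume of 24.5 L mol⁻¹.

n(L) = 131.0 / 124.30 = 1.054 mol
n(G) = 22.20 / 24.5 = 0.9061 mol
n/ν for L = 1.054/2 = 0.5270
n/ν for G = 0.9061/1 = 0.9061
Smallest n/ν is L → limiting reagent.
n(Z) = (1/2) × 1.054 = 0.5270 mol

0.527 mol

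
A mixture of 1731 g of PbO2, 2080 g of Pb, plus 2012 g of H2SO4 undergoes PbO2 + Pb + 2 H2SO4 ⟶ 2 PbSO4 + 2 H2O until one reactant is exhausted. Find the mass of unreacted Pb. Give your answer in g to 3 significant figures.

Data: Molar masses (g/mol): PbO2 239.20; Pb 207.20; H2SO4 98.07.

581 g

n(PbO2) = 1731 / 239.20 = 7.237 mol
n(Pb) = 2080 / 207.20 = 10.04 mol
n(H2SO4) = 2012 / 98.07 = 20.52 mol
n/ν → PbO2: 7.237, Pb: 10.04, H2SO4: 10.26; PbO2 is limiting.
Pb consumed = (1/1) × 7.237 = 7.237 mol
Pb remaining = 10.04 − 7.237 = 2.803 mol
mass = 2.803 × 207.20 = 580.8 g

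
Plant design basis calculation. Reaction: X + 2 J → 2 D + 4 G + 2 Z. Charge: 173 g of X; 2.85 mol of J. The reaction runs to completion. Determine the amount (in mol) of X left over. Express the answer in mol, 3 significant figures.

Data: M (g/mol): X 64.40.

n(X) = 173.0 / 64.40 = 2.686 mol
n(J) = 2.850 mol
n/ν for X = 2.686/1 = 2.686
n/ν for J = 2.850/2 = 1.425
Smallest n/ν is J → limiting reagent.
X consumed = (1/2) × 2.850 = 1.425 mol
X remaining = 2.686 − 1.425 = 1.261 mol

1.26 mol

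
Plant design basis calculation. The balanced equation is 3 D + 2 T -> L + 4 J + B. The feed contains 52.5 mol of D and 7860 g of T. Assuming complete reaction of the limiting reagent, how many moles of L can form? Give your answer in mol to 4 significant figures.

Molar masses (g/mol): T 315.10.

12.47 mol

n(D) = 52.50 mol
n(T) = 7860 / 315.10 = 24.94 mol
n/ν → D: 17.50, T: 12.47; T is limiting.
n(L) = (1/2) × 24.94 = 12.47 mol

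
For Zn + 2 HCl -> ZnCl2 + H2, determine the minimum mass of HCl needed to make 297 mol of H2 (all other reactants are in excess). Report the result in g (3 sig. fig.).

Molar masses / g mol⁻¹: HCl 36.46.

n(H2) = 297.0 mol
n(HCl) = (2/1) × 297.0 = 594.0 mol
mass = 594.0 × 36.46 = 21660 g

21700 g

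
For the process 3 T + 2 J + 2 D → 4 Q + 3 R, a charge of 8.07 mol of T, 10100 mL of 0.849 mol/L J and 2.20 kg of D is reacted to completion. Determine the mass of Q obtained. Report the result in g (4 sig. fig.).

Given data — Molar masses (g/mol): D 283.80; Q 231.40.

n(T) = 8.070 mol
n(J) = 0.849 × 10100/1000 = 8.575 mol
n(D) = 2.200×1000 / 283.80 = 7.752 mol
n/ν → T: 2.690, J: 4.288, D: 3.876; T is limiting.
n(Q) = (4/3) × 8.070 = 10.76 mol
mass = 10.76 × 231.40 = 2490 g

2490 g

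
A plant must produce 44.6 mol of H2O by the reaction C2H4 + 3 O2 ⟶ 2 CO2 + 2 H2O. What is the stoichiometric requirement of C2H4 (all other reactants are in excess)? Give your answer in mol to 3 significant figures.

n(H2O) = 44.60 mol
n(C2H4) = (1/2) × 44.60 = 22.30 mol

22.3 mol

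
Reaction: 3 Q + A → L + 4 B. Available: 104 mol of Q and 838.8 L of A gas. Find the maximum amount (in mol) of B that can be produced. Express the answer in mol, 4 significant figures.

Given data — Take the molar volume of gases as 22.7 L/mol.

n(Q) = 104.0 mol
n(A) = 838.8 / 22.7 = 36.95 mol
n/ν for Q = 104.0/3 = 34.67
n/ν for A = 36.95/1 = 36.95
Smallest n/ν is Q → limiting reagent.
n(B) = (4/3) × 104.0 = 138.7 mol

138.7 mol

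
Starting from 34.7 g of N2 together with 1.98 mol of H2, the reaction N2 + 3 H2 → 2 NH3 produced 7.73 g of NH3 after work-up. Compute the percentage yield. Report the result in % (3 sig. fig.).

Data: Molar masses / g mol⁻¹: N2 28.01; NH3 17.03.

34.4 %

n(N2) = 34.70 / 28.01 = 1.239 mol
n(H2) = 1.980 mol
n/ν for N2 = 1.239/1 = 1.239
n/ν for H2 = 1.980/3 = 0.6600
Smallest n/ν is H2 → limiting reagent.
theoretical n(NH3) = (2/3) × 1.980 = 1.320 mol → 22.48 g
% yield = 7.73 / 22.48 × 100 = 34.39 %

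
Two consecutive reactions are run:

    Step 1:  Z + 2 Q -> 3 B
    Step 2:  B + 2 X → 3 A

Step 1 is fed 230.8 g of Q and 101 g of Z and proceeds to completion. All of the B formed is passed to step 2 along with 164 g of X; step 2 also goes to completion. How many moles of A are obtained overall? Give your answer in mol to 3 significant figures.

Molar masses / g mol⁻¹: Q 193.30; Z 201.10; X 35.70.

4.52 mol

Step 1:
n(Q) = 230.8 / 193.30 = 1.194 mol
n(Z) = 101.0 / 201.10 = 0.5022 mol
n/ν for Q = 1.194/2 = 0.5970
n/ν for Z = 0.5022/1 = 0.5022
Smallest n/ν is Z → limiting reagent.
n(B) produced = (3/1) × 0.5022 = 1.507 mol
Step 2:
n(B) available = 1.507 mol
n(X) = 164.0 / 35.70 = 4.594 mol
n/ν for B = 1.507/1 = 1.507
n/ν for X = 4.594/2 = 2.297
Smallest n/ν is B → limiting reagent.
n(A) = (3/1) × 1.507 = 4.521 mol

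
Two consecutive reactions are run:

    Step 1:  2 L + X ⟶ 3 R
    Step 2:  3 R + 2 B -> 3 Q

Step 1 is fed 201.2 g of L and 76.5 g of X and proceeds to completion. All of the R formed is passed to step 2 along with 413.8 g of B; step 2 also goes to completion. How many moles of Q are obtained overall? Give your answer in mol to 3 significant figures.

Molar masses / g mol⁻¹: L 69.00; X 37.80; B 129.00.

Step 1:
n(L) = 201.2 / 69.00 = 2.916 mol
n(X) = 76.50 / 37.80 = 2.024 mol
n/ν for L = 2.916/2 = 1.458
n/ν for X = 2.024/1 = 2.024
Smallest n/ν is L → limiting reagent.
n(R) produced = (3/2) × 2.916 = 4.374 mol
Step 2:
n(R) available = 4.374 mol
n(B) = 413.8 / 129.00 = 3.208 mol
n/ν for R = 4.374/3 = 1.458
n/ν for B = 3.208/2 = 1.604
Smallest n/ν is R → limiting reagent.
n(Q) = (3/3) × 4.374 = 4.374 mol

4.37 mol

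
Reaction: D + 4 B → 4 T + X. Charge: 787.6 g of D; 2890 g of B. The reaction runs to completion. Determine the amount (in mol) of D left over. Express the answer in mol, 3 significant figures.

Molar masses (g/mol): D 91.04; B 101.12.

n(D) = 787.6 / 91.04 = 8.651 mol
n(B) = 2890 / 101.12 = 28.58 mol
n/ν → D: 8.651, B: 7.145; B is limiting.
D consumed = (1/4) × 28.58 = 7.145 mol
D remaining = 8.651 − 7.145 = 1.506 mol

1.51 mol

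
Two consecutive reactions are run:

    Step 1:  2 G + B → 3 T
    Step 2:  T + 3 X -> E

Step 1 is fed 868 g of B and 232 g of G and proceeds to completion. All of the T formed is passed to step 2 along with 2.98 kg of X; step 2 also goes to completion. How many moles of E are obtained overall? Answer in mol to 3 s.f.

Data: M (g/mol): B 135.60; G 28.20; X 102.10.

Step 1:
n(B) = 868.0 / 135.60 = 6.401 mol
n(G) = 232.0 / 28.20 = 8.227 mol
n/ν for B = 6.401/1 = 6.401
n/ν for G = 8.227/2 = 4.114
Smallest n/ν is G → limiting reagent.
n(T) produced = (3/2) × 8.227 = 12.34 mol
Step 2:
n(T) available = 12.34 mol
n(X) = 2.980×1000 / 102.10 = 29.19 mol
n/ν for T = 12.34/1 = 12.34
n/ν for X = 29.19/3 = 9.730
Smallest n/ν is X → limiting reagent.
n(E) = (1/3) × 29.19 = 9.730 mol

9.73 mol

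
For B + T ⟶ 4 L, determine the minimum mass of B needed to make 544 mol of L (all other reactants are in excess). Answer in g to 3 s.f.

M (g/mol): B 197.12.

26800 g

n(L) = 544.0 mol
n(B) = (1/4) × 544.0 = 136.0 mol
mass = 136.0 × 197.12 = 26810 g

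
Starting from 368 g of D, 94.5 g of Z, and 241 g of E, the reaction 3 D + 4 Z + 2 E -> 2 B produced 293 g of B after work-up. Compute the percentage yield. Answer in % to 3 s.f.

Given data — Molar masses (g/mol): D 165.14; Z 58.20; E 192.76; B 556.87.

64.8 %

n(D) = 368.0 / 165.14 = 2.228 mol
n(Z) = 94.50 / 58.20 = 1.624 mol
n(E) = 241.0 / 192.76 = 1.250 mol
n/ν for D = 2.228/3 = 0.7427
n/ν for Z = 1.624/4 = 0.4060
n/ν for E = 1.250/2 = 0.6250
Smallest n/ν is Z → limiting reagent.
theoretical n(B) = (2/4) × 1.624 = 0.8120 mol → 452.2 g
% yield = 293 / 452.2 × 100 = 64.79 %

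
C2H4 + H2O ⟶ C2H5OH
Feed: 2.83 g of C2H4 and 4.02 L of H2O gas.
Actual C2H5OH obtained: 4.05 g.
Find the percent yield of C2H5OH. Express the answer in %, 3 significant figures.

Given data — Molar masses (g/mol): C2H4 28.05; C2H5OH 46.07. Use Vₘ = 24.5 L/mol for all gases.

n(C2H4) = 2.830 / 28.05 = 0.1009 mol
n(H2O) = 4.020 / 24.5 = 0.1641 mol
n/ν → C2H4: 0.1009, H2O: 0.1641; C2H4 is limiting.
theoretical n(C2H5OH) = (1/1) × 0.1009 = 0.1009 mol → 4.648 g
% yield = 4.05 / 4.648 × 100 = 87.13 %

87.1 %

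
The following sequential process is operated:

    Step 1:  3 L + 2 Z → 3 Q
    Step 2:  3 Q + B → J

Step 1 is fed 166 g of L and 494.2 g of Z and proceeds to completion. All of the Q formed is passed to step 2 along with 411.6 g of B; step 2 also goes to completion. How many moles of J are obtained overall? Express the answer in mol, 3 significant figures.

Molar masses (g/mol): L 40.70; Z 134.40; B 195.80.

Step 1:
n(L) = 166.0 / 40.70 = 4.079 mol
n(Z) = 494.2 / 134.40 = 3.677 mol
n/ν for L = 4.079/3 = 1.360
n/ν for Z = 3.677/2 = 1.839
Smallest n/ν is L → limiting reagent.
n(Q) produced = (3/3) × 4.079 = 4.079 mol
Step 2:
n(Q) available = 4.079 mol
n(B) = 411.6 / 195.80 = 2.102 mol
n/ν for Q = 4.079/3 = 1.360
n/ν for B = 2.102/1 = 2.102
Smallest n/ν is Q → limiting reagent.
n(J) = (1/3) × 4.079 = 1.360 mol

1.36 mol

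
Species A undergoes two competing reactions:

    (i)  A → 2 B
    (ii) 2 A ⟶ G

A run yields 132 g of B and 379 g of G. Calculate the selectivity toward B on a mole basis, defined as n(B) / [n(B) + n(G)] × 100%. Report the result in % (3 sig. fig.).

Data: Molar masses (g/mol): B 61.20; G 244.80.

58.2 %

n(B) = 132 / 61.20 = 2.157 mol
n(G) = 379 / 244.80 = 1.548 mol
selectivity = 2.157/(2.157+1.548) × 100 = 58.22 %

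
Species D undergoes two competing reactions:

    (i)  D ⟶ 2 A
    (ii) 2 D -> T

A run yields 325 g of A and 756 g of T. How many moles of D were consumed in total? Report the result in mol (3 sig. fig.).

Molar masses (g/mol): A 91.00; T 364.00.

5.94 mol

n(A) = 325 / 91.00 = 3.571 mol
n(T) = 756 / 364.00 = 2.077 mol
n(D) via (i) = (1/2)×3.571 = 1.786 mol
n(D) via (ii) = (2/1)×2.077 = 4.154 mol
total n(D) = 1.786 + 4.154 = 5.940 mol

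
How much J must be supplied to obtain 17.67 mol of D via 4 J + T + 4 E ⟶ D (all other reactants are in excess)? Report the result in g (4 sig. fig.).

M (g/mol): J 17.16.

1213 g

n(D) = 17.67 mol
n(J) = (4/1) × 17.67 = 70.68 mol
mass = 70.68 × 17.16 = 1213 g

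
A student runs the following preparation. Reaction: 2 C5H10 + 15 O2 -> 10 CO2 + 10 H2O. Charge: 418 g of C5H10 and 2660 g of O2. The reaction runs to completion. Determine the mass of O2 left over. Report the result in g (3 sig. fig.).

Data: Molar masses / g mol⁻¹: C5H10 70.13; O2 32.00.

n(C5H10) = 418.0 / 70.13 = 5.960 mol
n(O2) = 2660 / 32.00 = 83.13 mol
n/ν for C5H10 = 5.960/2 = 2.980
n/ν for O2 = 83.13/15 = 5.542
Smallest n/ν is C5H10 → limiting reagent.
O2 consumed = (15/2) × 5.960 = 44.70 mol
O2 remaining = 83.13 − 44.70 = 38.43 mol
mass = 38.43 × 32.00 = 1230 g

1230 g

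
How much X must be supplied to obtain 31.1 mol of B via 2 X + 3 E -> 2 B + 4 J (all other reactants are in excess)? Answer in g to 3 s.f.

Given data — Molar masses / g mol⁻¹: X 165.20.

5140 g

n(B) = 31.10 mol
n(X) = (2/2) × 31.10 = 31.10 mol
mass = 31.10 × 165.20 = 5138 g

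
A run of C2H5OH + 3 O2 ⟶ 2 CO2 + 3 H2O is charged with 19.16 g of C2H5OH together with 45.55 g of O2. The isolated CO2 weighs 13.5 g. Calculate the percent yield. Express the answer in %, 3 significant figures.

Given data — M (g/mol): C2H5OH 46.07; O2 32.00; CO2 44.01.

36.9 %

n(C2H5OH) = 19.16 / 46.07 = 0.4159 mol
n(O2) = 45.55 / 32.00 = 1.423 mol
n/ν for C2H5OH = 0.4159/1 = 0.4159
n/ν for O2 = 1.423/3 = 0.4743
Smallest n/ν is C2H5OH → limiting reagent.
theoretical n(CO2) = (2/1) × 0.4159 = 0.8318 mol → 36.61 g
% yield = 13.5 / 36.61 × 100 = 36.88 %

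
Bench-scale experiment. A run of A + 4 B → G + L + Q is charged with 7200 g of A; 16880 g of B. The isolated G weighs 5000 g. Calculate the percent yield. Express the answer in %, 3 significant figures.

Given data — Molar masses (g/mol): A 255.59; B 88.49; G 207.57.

n(A) = 7200 / 255.59 = 28.17 mol
n(B) = 16880 / 88.49 = 190.8 mol
n/ν for A = 28.17/1 = 28.17
n/ν for B = 190.8/4 = 47.70
Smallest n/ν is A → limiting reagent.
theoretical n(G) = (1/1) × 28.17 = 28.17 mol → 5847 g
% yield = 5000 / 5847 × 100 = 85.51 %

85.5 %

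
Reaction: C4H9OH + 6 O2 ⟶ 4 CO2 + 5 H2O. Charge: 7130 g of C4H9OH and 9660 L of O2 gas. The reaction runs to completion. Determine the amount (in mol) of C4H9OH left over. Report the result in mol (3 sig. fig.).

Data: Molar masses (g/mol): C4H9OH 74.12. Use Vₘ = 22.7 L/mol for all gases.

25.3 mol

n(C4H9OH) = 7130 / 74.12 = 96.20 mol
n(O2) = 9660 / 22.7 = 425.6 mol
n/ν → C4H9OH: 96.20, O2: 70.93; O2 is limiting.
C4H9OH consumed = (1/6) × 425.6 = 70.93 mol
C4H9OH remaining = 96.20 − 70.93 = 25.27 mol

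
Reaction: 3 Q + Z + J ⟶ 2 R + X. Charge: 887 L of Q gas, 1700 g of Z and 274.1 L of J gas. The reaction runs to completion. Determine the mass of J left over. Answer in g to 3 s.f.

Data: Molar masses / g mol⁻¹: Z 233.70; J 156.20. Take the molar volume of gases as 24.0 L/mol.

n(Q) = 887.0 / 24.0 = 36.96 mol
n(Z) = 1700 / 233.70 = 7.274 mol
n(J) = 274.1 / 24.0 = 11.42 mol
n/ν for Q = 36.96/3 = 12.32
n/ν for Z = 7.274/1 = 7.274
n/ν for J = 11.42/1 = 11.42
Smallest n/ν is Z → limiting reagent.
J consumed = (1/1) × 7.274 = 7.274 mol
J remaining = 11.42 − 7.274 = 4.146 mol
mass = 4.146 × 156.20 = 647.6 g

648 g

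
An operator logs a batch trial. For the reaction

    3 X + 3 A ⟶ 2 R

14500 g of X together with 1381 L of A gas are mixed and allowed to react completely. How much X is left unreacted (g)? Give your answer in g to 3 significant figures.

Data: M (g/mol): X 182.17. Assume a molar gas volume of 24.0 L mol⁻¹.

n(X) = 14500 / 182.17 = 79.60 mol
n(A) = 1381 / 24.0 = 57.54 mol
n/ν → X: 26.53, A: 19.18; A is limiting.
X consumed = (3/3) × 57.54 = 57.54 mol
X remaining = 79.60 − 57.54 = 22.06 mol
mass = 22.06 × 182.17 = 4019 g

4020 g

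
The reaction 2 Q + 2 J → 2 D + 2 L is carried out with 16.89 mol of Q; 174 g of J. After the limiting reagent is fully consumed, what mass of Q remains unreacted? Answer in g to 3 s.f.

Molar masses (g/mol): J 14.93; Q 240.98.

1260 g

n(Q) = 16.89 mol
n(J) = 174.0 / 14.93 = 11.65 mol
n/ν → Q: 8.445, J: 5.825; J is limiting.
Q consumed = (2/2) × 11.65 = 11.65 mol
Q remaining = 16.89 − 11.65 = 5.240 mol
mass = 5.240 × 240.98 = 1263 g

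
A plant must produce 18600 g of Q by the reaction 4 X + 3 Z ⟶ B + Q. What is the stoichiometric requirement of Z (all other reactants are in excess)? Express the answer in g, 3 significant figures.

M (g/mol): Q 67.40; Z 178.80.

148000 g

n(Q) = 18600 / 67.40 = 276.0 mol
n(Z) = (3/1) × 276.0 = 828.0 mol
mass = 828.0 × 178.80 = 148000 g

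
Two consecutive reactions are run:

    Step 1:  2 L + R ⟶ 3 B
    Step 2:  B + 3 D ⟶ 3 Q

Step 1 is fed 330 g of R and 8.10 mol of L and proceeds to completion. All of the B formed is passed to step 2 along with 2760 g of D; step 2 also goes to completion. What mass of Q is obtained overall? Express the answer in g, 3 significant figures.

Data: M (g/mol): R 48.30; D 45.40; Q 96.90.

Step 1:
n(R) = 330.0 / 48.30 = 6.832 mol
n(L) = 8.100 mol
n/ν for R = 6.832/1 = 6.832
n/ν for L = 8.100/2 = 4.050
Smallest n/ν is L → limiting reagent.
n(B) produced = (3/2) × 8.100 = 12.15 mol
Step 2:
n(B) available = 12.15 mol
n(D) = 2760 / 45.40 = 60.79 mol
n/ν for B = 12.15/1 = 12.15
n/ν for D = 60.79/3 = 20.26
Smallest n/ν is B → limiting reagent.
n(Q) = (3/1) × 12.15 = 36.45 mol
mass = 36.45 × 96.90 = 3532 g

3530 g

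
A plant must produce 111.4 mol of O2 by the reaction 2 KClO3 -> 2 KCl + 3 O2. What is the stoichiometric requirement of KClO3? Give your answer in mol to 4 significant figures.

74.27 mol

n(O2) = 111.4 mol
n(KClO3) = (2/3) × 111.4 = 74.27 mol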